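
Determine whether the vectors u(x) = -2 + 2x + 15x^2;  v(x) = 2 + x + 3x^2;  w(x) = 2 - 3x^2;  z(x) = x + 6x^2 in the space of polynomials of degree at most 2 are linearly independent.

Write each element as a coordinate vector in ℝ³ using {1, x, x^2}.
There are 4 vectors in a 3-dimensional space, so they cannot be linearly independent.

linearly dependent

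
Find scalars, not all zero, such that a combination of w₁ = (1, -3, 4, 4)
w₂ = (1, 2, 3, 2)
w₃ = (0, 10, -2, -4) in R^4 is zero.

Row-reduce the matrix with w₁, w₂, w₃ as columns; the null space gives the coefficients.
The free variable yields coefficients (2, -2, 1) (any nonzero multiple also works).

2w₁ - 2w₂ + w₃ = 0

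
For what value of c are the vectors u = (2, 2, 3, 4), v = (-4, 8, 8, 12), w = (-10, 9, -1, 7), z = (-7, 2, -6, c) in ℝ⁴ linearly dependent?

c = -17/7

The vectors are dependent exactly when the determinant of the matrix with rows u, v, w, z vanishes.
Expanding, det = -196*c - 476.
This vanishes exactly when c = -17/7.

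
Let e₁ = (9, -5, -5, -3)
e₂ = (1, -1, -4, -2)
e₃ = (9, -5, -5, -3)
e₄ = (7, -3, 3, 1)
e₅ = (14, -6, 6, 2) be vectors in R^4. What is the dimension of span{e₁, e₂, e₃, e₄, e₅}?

dim = 2

Apply Gaussian elimination to the matrix whose rows are e₁, e₂, e₃, e₄, e₅.
Reduction leaves 2 leading entries, giving rank 2.
(With 5 elements in a 4-dimensional space the rank is at most 4.)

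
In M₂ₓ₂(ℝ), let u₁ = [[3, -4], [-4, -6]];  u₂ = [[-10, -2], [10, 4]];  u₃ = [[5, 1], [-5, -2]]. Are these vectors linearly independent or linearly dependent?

Write each element as a coordinate vector in ℝ⁴ using {E₁₁, E₁₂, E₂₁, E₂₂}.
One vector is a scalar multiple of another, so the set is dependent.

linearly dependent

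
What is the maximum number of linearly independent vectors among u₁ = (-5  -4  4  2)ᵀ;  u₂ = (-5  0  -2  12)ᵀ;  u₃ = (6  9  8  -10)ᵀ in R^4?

Apply Gaussian elimination to the matrix whose rows are u₁, u₂, u₃.
Reduction leaves 3 leading entries, giving rank 3.

3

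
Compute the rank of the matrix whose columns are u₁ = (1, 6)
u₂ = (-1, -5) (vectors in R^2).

2

Put the 2×2 matrix [u₁|u₂] into echelon form.
Exactly 2 pivots survive; hence the rank is 2.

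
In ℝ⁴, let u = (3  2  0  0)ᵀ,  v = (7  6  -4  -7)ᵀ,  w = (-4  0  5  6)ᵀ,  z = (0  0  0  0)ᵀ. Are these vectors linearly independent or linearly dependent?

linearly dependent

One of the vectors is the zero vector, so the set is linearly dependent.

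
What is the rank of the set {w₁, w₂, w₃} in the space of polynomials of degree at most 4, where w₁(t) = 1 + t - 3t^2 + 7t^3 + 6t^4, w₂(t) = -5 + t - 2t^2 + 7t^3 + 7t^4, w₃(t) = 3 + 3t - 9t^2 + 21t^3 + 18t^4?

rank 2

Use coordinates relative to {1, t, …, t^4}.
Apply Gaussian elimination to the matrix whose rows are w₁, w₂, w₃.
Exactly 2 pivots survive; hence the rank is 2.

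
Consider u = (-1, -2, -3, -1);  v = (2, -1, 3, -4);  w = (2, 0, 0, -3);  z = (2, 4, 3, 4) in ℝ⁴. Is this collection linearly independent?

linearly independent

Place the vectors as rows of a 4×4 matrix and reduce to echelon form.
The reduction yields 4 nonzero rows, so the rank is 4.
Since rank = 4 (the number of vectors), the set is linearly independent.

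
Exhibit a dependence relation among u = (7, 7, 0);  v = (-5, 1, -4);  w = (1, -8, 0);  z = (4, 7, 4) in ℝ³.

v + w + z = 0

Row-reduce the matrix with u, v, w, z as columns; the null space gives the coefficients.
The free variable yields coefficients (0, 1, 1, 1) (any nonzero multiple also works).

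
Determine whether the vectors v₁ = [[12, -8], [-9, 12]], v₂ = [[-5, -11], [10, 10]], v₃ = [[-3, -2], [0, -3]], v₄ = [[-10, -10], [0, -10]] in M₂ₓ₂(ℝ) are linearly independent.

linearly independent

Write each element as a coordinate vector in ℝ⁴ using {E₁₁, E₁₂, E₂₁, E₂₂}.
The matrix [v₁|v₂|v₃|v₄] has determinant -1350.
A nonzero determinant means the columns are linearly independent.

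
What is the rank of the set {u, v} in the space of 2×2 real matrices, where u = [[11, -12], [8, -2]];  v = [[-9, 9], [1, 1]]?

Pass to coordinate vectors with respect to the basis {E₁₁, E₁₂, E₂₁, E₂₂}.
Row-reduce the 2×4 matrix with these as rows.
Reduction leaves 2 leading entries, giving rank 2.

2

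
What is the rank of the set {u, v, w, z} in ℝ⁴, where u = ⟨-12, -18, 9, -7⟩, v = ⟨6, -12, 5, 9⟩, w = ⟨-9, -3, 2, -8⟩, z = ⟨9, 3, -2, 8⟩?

Form the matrix with u, v, w, z as columns and reduce.
Exactly 2 pivots survive; hence the rank is 2.

rank 2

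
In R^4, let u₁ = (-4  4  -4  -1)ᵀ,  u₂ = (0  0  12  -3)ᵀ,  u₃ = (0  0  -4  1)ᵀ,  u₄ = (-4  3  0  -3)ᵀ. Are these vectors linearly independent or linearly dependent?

One vector is a scalar multiple of another, so the set is dependent.

linearly dependent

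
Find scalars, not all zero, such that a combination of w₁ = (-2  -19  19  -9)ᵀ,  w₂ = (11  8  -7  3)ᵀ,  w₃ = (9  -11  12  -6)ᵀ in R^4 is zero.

w₁ + w₂ - w₃ = 0

Set up α₁w₁ + … + α₃w₃ = 0 and solve the homogeneous system.
A generator of the null space is (1, 1, -1).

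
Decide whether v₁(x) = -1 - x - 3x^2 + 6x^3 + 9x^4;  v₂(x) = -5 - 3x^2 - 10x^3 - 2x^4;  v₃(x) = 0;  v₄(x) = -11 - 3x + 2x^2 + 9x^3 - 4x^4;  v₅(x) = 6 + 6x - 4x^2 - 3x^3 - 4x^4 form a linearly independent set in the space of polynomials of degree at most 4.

linearly dependent

Take coordinates with respect to the standard basis {1, x, …, x^4}.
One of the vectors is the zero vector, so the set is linearly dependent.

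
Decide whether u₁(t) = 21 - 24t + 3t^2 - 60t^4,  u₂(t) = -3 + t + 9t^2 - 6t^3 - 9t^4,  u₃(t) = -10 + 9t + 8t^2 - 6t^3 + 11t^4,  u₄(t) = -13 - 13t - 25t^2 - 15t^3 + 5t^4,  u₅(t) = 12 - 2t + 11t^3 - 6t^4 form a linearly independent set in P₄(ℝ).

Take coordinates with respect to the standard basis {1, t, …, t^4}.
Place the vectors as rows of a 5×5 matrix and reduce to echelon form.
The reduction yields 3 nonzero rows, so the rank is 3.
Since rank 3 < 5, the set is linearly dependent.
Indeed u₁ - 3u₂ + 3u₃ = 0.

linearly dependent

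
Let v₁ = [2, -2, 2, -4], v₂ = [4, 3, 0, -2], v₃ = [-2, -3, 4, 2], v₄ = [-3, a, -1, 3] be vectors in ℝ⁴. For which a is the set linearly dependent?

a = -1/2

Dependence holds iff the 4×4 matrix [v₁ v₂ v₃ v₄] is singular.
Expanding, det = -56*a - 28.
This vanishes exactly when a = -1/2.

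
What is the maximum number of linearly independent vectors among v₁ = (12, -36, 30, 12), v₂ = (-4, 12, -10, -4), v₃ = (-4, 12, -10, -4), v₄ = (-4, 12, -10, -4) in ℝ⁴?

Row-reduce the 4×4 matrix with these as rows.
Reduction leaves 1 leading entry, giving rank 1.

1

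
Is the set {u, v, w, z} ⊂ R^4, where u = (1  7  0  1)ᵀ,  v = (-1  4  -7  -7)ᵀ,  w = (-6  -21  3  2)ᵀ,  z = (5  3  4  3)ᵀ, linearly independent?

linearly dependent

Row-reduce the matrix whose columns are u, v, w, z.
The reduction yields 3 nonzero rows, so the rank is 3.
Since rank 3 < 4, the set is linearly dependent.
Indeed 2u + v + w + z = 0.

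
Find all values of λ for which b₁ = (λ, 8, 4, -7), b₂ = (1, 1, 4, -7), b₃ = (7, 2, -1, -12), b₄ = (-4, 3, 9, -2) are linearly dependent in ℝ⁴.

Place the vectors as rows of a 4×4 matrix; dependence ⇔ determinant zero.
The determinant works out to 550 - 165*λ.
Solving 550 - 165*λ = 0 yields λ = 10/3.

λ = 10/3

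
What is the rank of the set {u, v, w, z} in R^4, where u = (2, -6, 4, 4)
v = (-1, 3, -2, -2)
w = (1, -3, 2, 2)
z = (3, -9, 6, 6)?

Put the 4×4 matrix [u|v|w|z] into echelon form.
The echelon form has 1 nonzero row, so the rank is 1.

1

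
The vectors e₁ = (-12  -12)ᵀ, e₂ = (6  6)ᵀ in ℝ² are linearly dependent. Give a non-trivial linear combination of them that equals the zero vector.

Write the vectors as columns of a matrix and find a nonzero vector in its null space.
One solution (up to scaling) is (1, 2).

e₁ + 2e₂ = 0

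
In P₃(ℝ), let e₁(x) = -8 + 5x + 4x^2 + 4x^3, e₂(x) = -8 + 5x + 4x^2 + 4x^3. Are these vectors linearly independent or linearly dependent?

Take coordinates with respect to the standard basis {1, x, …, x^3}.
Place the vectors as rows of a 2×4 matrix and reduce to echelon form.
The reduction yields 1 nonzero row, so the rank is 1.
Since rank 1 < 2, the set is linearly dependent.

linearly dependent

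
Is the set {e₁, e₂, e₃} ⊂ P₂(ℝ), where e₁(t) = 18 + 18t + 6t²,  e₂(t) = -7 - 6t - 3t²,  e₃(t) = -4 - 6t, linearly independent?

linearly dependent

Write each element as a coordinate vector in ℝ³ using {1, t, t²}.
Form the 3×3 matrix with these as columns; its determinant is 0.
A zero determinant means the columns are linearly dependent.
Indeed e₁ + 2e₂ + e₃ = 0.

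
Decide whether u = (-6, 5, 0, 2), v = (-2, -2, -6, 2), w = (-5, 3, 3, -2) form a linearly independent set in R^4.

Place the vectors as rows of a 3×4 matrix and reduce to echelon form.
The reduction yields 3 nonzero rows, so the rank is 3.
Since rank = 3 (the number of vectors), the set is linearly independent.

linearly independent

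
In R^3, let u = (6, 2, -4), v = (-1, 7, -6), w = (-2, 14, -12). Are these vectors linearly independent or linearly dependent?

linearly dependent

The matrix [u|v|w] has determinant 0.
A zero determinant means the columns are linearly dependent.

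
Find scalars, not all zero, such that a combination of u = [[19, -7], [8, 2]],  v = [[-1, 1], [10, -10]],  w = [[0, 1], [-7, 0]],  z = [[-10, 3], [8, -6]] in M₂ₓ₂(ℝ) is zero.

u - v + 2w + 2z = 0

Write each element as a vector in ℝ⁴ using {E₁₁, E₁₂, E₂₁, E₂₂}.
Row-reduce the matrix with u, v, w, z as columns; the null space gives the coefficients.
One solution (up to scaling) is (1, -1, 2, 2).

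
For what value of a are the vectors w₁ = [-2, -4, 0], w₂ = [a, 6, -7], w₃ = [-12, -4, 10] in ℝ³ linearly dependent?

Dependence holds iff the 3×3 matrix [w₁ w₂ w₃] is singular.
Expanding, det = 40*a - 400.
Setting this to zero gives a = 10.

a = 10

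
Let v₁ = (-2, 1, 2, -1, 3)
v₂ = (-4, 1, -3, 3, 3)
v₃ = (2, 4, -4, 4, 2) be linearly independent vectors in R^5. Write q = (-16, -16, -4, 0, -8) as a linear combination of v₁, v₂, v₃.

q = -4v₁ + 4v₂ - 4v₃

Since v₁, v₂, v₃ are independent, the coefficients expressing q are uniquely determined by a linear system.
The system has the unique solution (c₁, c₂, c₃) = (-4, 4, -4).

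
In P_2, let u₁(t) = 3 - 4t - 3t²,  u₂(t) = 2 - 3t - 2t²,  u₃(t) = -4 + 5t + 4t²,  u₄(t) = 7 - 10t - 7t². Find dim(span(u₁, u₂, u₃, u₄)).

Represent each element by its coordinate vector in ℝ³.
Row-reduce the 4×3 matrix with these as rows.
Exactly 2 pivots survive; hence the rank is 2.
(With 4 elements in a 3-dimensional space the rank is at most 3.)

dim = 2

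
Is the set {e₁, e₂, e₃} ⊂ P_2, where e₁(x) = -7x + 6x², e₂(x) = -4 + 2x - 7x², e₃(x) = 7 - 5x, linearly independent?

Take coordinates with respect to the standard basis {1, x, x²}.
Place the vectors as rows of a 3×3 matrix and reduce to echelon form.
The reduction yields 3 nonzero rows, so the rank is 3.
Since rank = 3 (the number of vectors), the set is linearly independent.

linearly independent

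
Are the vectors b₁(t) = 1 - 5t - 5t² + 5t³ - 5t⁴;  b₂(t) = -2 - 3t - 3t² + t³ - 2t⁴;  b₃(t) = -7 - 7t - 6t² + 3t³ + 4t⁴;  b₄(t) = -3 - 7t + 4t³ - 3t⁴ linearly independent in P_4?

linearly independent

Write each element as a coordinate vector in ℝ⁵ using {1, t, …, t⁴}.
Place the vectors as rows of a 4×5 matrix and reduce to echelon form.
The reduction yields 4 nonzero rows, so the rank is 4.
Since rank = 4 (the number of vectors), the set is linearly independent.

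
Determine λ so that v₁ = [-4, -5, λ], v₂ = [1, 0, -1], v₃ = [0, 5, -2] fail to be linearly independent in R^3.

λ = 6

The vectors are dependent exactly when the determinant of the matrix with rows v₁, v₂, v₃ vanishes.
The determinant works out to 5*λ - 30.
Setting this to zero gives λ = 6.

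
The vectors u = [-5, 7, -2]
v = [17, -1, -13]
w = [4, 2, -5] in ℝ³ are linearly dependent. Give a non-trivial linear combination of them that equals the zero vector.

Write the vectors as columns of a matrix and find a nonzero vector in its null space.
A generator of the null space is (1, 1, -3).

u + v - 3w = 0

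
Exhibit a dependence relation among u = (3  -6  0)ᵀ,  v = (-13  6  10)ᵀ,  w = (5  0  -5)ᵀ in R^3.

u + v + 2w = 0

Solve the homogeneous system with u, v, w as columns by row-reducing the coefficient matrix.
One solution (up to scaling) is (1, 1, 2).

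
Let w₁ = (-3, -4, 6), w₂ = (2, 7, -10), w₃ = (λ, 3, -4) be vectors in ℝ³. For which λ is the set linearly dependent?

λ = -1

The vectors are dependent exactly when the determinant of the matrix with rows w₁, w₂, w₃ vanishes.
The determinant works out to -2*λ - 2.
Solving -2*λ - 2 = 0 yields λ = -1.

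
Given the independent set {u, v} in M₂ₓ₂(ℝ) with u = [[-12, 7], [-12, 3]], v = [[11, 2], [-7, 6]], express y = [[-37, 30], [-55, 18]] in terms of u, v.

Take coordinate vectors relative to {E₁₁, E₁₂, E₂₁, E₂₂}.
Since u, v are independent, the coefficients expressing y are uniquely determined by a linear system.
Row-reducing the augmented matrix gives the unique coefficients (c₁, c₂) = (4, 1).

y = 4u + v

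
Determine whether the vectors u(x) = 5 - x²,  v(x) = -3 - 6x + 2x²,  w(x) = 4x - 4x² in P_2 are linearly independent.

Write each element as a coordinate vector in ℝ³ using {1, x, x²}.
Row-reduce the matrix whose columns are u, v, w.
The reduction yields 3 nonzero rows, so the rank is 3.
Since rank = 3 (the number of vectors), the set is linearly independent.

linearly independent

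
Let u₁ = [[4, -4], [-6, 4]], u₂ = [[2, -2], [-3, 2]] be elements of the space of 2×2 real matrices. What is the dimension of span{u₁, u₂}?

dim = 1

Represent each element by its coordinate vector in ℝ⁴.
Row-reduce the 2×4 matrix with these as rows.
Reduction leaves 1 leading entry, giving rank 1.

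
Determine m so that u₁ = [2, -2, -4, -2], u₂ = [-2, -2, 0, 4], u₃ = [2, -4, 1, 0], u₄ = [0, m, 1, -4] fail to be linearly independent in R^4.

The set is linearly dependent precisely when det[u₁; u₂; u₃; u₄] = 0.
Expanding, det = 232 - 36*m.
This vanishes exactly when m = 58/9.

m = 58/9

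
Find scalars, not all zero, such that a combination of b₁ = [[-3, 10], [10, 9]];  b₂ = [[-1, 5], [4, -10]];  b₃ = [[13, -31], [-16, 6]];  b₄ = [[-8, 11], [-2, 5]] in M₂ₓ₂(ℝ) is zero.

b₁ + 2b₂ + b₃ + b₄ = 0

Pass to coordinate vectors relative to the basis {E₁₁, E₁₂, E₂₁, E₂₂}.
Row-reduce the matrix with b₁, b₂, b₃, b₄ as columns; the null space gives the coefficients.
A generator of the null space is (1, 2, 1, 1).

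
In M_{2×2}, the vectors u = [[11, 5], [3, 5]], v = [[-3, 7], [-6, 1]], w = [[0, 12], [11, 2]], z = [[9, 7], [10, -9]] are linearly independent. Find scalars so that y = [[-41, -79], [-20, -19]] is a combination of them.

y = -4u - 4v - 2w - z

Take coordinate vectors relative to {E₁₁, E₁₂, E₂₁, E₂₂}.
Solve the system with u, v, w, z as columns and y as the right-hand side.
Row-reducing the augmented matrix gives the unique coefficients (a₁, …, a₄) = (-4, -4, -2, -1).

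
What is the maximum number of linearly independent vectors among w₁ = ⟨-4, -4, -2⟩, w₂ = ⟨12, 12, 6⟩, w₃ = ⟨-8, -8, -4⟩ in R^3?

1

Put the 3×3 matrix [w₁|w₂|w₃] into echelon form.
Exactly 1 pivot survives; hence the rank is 1.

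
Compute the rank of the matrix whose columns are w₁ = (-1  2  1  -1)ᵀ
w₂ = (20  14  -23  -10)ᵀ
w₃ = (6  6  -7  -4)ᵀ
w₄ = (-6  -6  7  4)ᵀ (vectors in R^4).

rank 2

Row-reduce the 4×4 matrix with these as rows.
Reduction leaves 2 leading entries, giving rank 2.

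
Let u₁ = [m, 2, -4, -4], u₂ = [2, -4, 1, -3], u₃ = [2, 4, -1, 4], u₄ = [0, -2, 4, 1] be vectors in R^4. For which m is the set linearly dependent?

The set is linearly dependent precisely when det[u₁; u₂; u₃; u₄] = 0.
The determinant works out to 14*m + 168.
Setting this to zero gives m = -12.

m = -12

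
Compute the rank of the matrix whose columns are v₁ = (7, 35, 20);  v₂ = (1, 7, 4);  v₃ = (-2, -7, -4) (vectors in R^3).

2

Form the matrix with v₁, v₂, v₃ as columns and reduce.
The echelon form has 2 nonzero rows, so the rank is 2.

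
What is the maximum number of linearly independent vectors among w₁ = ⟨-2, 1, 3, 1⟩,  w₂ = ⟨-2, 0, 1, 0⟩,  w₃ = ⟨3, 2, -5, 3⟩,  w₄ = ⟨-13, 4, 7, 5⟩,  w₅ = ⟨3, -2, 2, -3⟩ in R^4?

3

Put the 4×5 matrix [w₁|w₂|w₃|w₄|w₅] into echelon form.
Exactly 3 pivots survive; hence the rank is 3.
(With 5 elements in a 4-dimensional space the rank is at most 4.)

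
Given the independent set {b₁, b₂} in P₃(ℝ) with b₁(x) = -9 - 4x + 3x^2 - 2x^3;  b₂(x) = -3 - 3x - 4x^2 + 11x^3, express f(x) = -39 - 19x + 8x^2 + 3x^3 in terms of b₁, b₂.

f = 4b₁ + b₂

Work in coordinates with respect to the standard basis {1, x, …, x^3}.
Since b₁, b₂ are independent, the coefficients expressing f are uniquely determined by a linear system.
The system has the unique solution (a₁, a₂) = (4, 1).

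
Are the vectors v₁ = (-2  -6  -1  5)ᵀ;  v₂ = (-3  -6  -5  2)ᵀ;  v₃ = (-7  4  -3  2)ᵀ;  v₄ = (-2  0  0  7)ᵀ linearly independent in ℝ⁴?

Place the vectors as rows of a 4×4 matrix and reduce to echelon form.
The reduction yields 4 nonzero rows, so the rank is 4.
Since rank = 4 (the number of vectors), the set is linearly independent.

linearly independent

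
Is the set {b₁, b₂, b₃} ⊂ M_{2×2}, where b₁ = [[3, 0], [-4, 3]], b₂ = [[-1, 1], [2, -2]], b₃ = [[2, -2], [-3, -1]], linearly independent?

Take coordinates with respect to the standard basis {E₁₁, E₁₂, E₂₁, E₂₂}.
Place the vectors as rows of a 3×4 matrix and reduce to echelon form.
The reduction yields 3 nonzero rows, so the rank is 3.
Since rank = 3 (the number of vectors), the set is linearly independent.

linearly independent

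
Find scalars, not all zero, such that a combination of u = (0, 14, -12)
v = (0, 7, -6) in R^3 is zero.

u - 2v = 0

Set up α₁u + α₂v = 0 and solve the homogeneous system.
The free variable yields coefficients (1, -2) (any nonzero multiple also works).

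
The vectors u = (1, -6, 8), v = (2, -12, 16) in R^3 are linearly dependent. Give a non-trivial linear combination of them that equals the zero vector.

Set up α₁u + α₂v = 0 and solve the homogeneous system.
One solution (up to scaling) is (2, -1).

2u - v = 0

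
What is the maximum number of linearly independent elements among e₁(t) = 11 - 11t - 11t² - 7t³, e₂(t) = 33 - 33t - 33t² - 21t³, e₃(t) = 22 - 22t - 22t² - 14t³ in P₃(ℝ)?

1

Represent each element by its coordinate vector in ℝ⁴.
Row-reduce the 3×4 matrix with these as rows.
There is 1 pivot column, so rank = 1.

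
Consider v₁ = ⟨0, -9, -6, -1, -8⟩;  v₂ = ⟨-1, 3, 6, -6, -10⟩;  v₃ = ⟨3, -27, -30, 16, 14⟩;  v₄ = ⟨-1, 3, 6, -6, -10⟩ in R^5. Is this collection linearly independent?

linearly dependent

Two of the vectors are equal, giving an immediate dependence.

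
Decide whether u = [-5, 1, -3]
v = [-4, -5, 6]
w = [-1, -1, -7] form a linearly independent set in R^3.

linearly independent

The matrix [u|v|w] has determinant -236.
A nonzero determinant means the columns are linearly independent.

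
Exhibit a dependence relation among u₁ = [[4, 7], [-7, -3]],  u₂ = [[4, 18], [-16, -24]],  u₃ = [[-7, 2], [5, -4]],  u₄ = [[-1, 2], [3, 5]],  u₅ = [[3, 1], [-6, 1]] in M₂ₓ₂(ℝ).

Take coordinates with respect to {E₁₁, E₁₂, E₂₁, E₂₂}.
Write the vectors as columns of a matrix and find a nonzero vector in its null space.
One solution (up to scaling) is (3, -1, 1, -2, -1).

3u₁ - u₂ + u₃ - 2u₄ - u₅ = 0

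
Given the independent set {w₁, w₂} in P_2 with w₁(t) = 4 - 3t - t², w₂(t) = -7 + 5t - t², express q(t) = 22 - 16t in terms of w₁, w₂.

q = 2w₁ - 2w₂

Identify each element with its coordinate vector in ℝ³ via {1, t, t²}.
Write q = α₁w₁ + α₂w₂ and equate components.
Row-reducing the augmented matrix gives the unique coefficients (α₁, α₂) = (2, -2).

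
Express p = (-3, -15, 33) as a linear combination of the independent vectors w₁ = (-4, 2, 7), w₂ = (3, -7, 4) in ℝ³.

p = 3w₁ + 3w₂

Since w₁, w₂ are independent, the coefficients expressing p are uniquely determined by a linear system.
Row-reducing the augmented matrix gives the unique coefficients (c₁, c₂) = (3, 3).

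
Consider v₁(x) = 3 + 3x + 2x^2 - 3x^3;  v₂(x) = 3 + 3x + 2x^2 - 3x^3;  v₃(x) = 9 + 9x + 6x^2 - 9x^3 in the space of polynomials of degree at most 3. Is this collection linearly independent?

Take coordinates with respect to the standard basis {1, x, …, x^3}.
One vector is a scalar multiple of another, so the set is dependent.

linearly dependent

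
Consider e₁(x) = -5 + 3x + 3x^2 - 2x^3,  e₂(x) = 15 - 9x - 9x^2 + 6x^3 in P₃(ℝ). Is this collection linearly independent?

linearly dependent

Take coordinates with respect to the standard basis {1, x, …, x^3}.
Row-reduce the matrix whose columns are e₁, e₂.
The reduction yields 1 nonzero row, so the rank is 1.
Since rank 1 < 2, the set is linearly dependent.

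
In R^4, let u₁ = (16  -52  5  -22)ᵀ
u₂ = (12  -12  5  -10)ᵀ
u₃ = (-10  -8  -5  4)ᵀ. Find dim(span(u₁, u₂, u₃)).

dim = 2

Put the 4×3 matrix [u₁|u₂|u₃] into echelon form.
Reduction leaves 2 leading entries, giving rank 2.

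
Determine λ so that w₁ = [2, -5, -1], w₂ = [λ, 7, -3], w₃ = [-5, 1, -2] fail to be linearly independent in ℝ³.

Dependence holds iff the 3×3 matrix [w₁ w₂ w₃] is singular.
Expanding, det = -11*λ - 132.
This vanishes exactly when λ = -12.

λ = -12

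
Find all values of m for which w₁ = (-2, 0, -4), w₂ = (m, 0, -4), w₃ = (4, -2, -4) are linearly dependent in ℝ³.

m = -2

The vectors are dependent exactly when the determinant of the matrix with rows w₁, w₂, w₃ vanishes.
The determinant works out to 8*m + 16.
Solving 8*m + 16 = 0 yields m = -2.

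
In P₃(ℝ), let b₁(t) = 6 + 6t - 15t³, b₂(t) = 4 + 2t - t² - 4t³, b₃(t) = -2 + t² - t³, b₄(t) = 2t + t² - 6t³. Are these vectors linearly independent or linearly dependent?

Write each element as a coordinate vector in ℝ⁴ using {1, t, …, t³}.
The matrix [b₁|b₂|b₃|b₄] has determinant 0.
A zero determinant means the columns are linearly dependent.
Indeed b₁ - 3b₂ - 3b₃ = 0.

linearly dependent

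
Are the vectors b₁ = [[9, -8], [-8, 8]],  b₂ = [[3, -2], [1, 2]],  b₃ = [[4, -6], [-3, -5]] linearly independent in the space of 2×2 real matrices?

linearly independent

Write each element as a coordinate vector in ℝ⁴ using {E₁₁, E₁₂, E₂₁, E₂₂}.
Place the vectors as rows of a 3×4 matrix and reduce to echelon form.
The reduction yields 3 nonzero rows, so the rank is 3.
Since rank = 3 (the number of vectors), the set is linearly independent.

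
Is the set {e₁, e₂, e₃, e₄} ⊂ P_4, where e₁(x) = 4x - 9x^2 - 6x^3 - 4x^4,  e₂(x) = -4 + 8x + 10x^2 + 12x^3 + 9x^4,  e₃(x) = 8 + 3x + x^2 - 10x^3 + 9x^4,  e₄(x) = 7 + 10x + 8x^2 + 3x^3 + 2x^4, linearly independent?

linearly independent

Take coordinates with respect to the standard basis {1, x, …, x^4}.
Row-reduce the matrix whose columns are e₁, e₂, e₃, e₄.
The reduction yields 4 nonzero rows, so the rank is 4.
Since rank = 4 (the number of vectors), the set is linearly independent.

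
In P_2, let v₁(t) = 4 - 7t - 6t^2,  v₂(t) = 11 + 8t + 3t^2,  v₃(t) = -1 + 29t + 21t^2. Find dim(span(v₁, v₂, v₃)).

Use coordinates relative to {1, t, t^2}.
Put the 3×3 matrix [v₁|v₂|v₃] into echelon form.
The echelon form has 2 nonzero rows, so the rank is 2.

2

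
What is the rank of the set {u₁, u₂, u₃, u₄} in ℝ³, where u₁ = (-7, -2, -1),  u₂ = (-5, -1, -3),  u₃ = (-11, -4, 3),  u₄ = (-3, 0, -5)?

Row-reduce the 4×3 matrix with these as rows.
Reduction leaves 2 leading entries, giving rank 2.
(With 4 elements in a 3-dimensional space the rank is at most 3.)

2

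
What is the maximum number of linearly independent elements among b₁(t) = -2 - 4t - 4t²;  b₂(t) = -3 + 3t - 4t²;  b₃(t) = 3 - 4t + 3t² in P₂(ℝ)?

3

Use coordinates relative to {1, t, t²}.
Form the matrix with b₁, b₂, b₃ as columns and reduce.
Reduction leaves 3 leading entries, giving rank 3.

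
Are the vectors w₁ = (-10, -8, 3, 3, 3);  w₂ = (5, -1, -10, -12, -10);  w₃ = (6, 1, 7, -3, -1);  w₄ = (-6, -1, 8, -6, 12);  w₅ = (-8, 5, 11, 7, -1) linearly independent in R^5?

Place the vectors as rows of a 5×5 matrix and reduce to echelon form.
The reduction yields 5 nonzero rows, so the rank is 5.
Since rank = 5 (the number of vectors), the set is linearly independent.

linearly independent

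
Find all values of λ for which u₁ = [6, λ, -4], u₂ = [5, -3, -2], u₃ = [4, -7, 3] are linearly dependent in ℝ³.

Dependence holds iff the 3×3 matrix [u₁ u₂ u₃] is singular.
Cofactor expansion gives det = -23*λ - 46.
Setting this to zero gives λ = -2.

λ = -2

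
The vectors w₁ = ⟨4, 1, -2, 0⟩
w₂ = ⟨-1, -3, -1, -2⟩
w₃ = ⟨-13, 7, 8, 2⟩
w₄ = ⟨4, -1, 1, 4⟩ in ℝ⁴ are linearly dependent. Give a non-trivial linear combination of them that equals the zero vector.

3w₁ + 3w₂ + w₃ + w₄ = 0

Row-reduce the matrix with w₁, w₂, w₃, w₄ as columns; the null space gives the coefficients.
The free variable yields coefficients (3, 3, 1, 1) (any nonzero multiple also works).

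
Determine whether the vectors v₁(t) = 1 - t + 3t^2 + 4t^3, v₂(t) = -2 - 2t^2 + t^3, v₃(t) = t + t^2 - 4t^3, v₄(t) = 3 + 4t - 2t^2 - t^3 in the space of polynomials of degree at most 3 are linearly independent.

linearly independent

Write each element as a coordinate vector in ℝ⁴ using {1, t, …, t^3}.
The matrix [v₁|v₂|v₃|v₄] has determinant -108.
A nonzero determinant means the columns are linearly independent.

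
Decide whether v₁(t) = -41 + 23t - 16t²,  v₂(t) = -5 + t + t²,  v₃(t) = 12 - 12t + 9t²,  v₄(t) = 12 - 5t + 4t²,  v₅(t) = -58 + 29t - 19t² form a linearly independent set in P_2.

Take coordinates with respect to the standard basis {1, t, t²}.
There are 5 vectors in a 3-dimensional space, so they cannot be linearly independent.

linearly dependent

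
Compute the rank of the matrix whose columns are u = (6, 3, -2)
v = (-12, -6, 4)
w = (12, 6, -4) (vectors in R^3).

rank 1

Form the matrix with u, v, w as columns and reduce.
Reduction leaves 1 leading entry, giving rank 1.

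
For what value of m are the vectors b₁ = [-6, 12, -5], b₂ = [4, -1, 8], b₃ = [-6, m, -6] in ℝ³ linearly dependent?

m = 21/2

Place the vectors as rows of a 3×3 matrix; dependence ⇔ determinant zero.
The determinant works out to 28*m - 294.
Solving 28*m - 294 = 0 yields m = 21/2.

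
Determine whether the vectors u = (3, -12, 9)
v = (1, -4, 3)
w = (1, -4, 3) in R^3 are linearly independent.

linearly dependent

Place the vectors as rows of a 3×3 matrix and reduce to echelon form.
The reduction yields 1 nonzero row, so the rank is 1.
Since rank 1 < 3, the set is linearly dependent.
Indeed u - 3v = 0.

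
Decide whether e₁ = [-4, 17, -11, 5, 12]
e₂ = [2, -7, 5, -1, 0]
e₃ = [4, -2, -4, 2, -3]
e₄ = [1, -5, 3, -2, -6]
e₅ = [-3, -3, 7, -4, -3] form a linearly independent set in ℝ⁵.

The matrix [e₁|e₂|e₃|e₄|e₅] has determinant 0.
A zero determinant means the columns are linearly dependent.
Indeed e₁ + e₂ + 2e₄ = 0.

linearly dependent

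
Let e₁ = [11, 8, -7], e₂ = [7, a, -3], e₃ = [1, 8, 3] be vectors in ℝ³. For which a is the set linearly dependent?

a = 8

The set is linearly dependent precisely when det[e₁; e₂; e₃] = 0.
The determinant works out to 40*a - 320.
Setting this to zero gives a = 8.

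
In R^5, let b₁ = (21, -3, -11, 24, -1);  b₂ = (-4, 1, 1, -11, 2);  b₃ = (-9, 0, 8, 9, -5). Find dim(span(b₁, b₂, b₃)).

2

Row-reduce the 3×5 matrix with these as rows.
Reduction leaves 2 leading entries, giving rank 2.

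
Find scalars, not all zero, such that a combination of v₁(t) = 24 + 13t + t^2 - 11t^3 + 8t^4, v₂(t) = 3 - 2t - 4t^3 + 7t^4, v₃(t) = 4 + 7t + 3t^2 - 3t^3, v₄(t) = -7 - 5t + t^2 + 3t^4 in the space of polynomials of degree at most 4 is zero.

Write each element as a vector in ℝ⁵ using {1, t, …, t^4}.
Row-reduce the matrix with v₁, v₂, v₃, v₄ as columns; the null space gives the coefficients.
One solution (up to scaling) is (1, -2, -1, 2).

v₁ - 2v₂ - v₃ + 2v₄ = 0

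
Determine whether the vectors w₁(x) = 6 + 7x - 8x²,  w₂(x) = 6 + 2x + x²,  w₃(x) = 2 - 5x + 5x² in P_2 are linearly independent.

linearly independent

Write each element as a coordinate vector in ℝ³ using {1, x, x²}.
Place the vectors as rows of a 3×3 matrix and reduce to echelon form.
The reduction yields 3 nonzero rows, so the rank is 3.
Since rank = 3 (the number of vectors), the set is linearly independent.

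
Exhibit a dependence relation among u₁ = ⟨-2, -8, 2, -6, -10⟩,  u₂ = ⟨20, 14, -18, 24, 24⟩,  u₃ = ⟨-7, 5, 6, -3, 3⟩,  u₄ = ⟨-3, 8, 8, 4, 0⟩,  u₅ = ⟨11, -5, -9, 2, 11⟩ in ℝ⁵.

3u₁ + u₂ + 2u₃ = 0

Row-reduce the matrix with u₁, u₂, u₃, u₄, u₅ as columns; the null space gives the coefficients.
One solution (up to scaling) is (3, 1, 2, 0, 0).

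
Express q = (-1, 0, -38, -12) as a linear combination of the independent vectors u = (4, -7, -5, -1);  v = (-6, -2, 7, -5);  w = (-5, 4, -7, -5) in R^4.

Since u, v, w are independent, the coefficients expressing q are uniquely determined by a linear system.
Back-substitution yields (a₁, a₂, a₃) = (2, -1, 3).

q = 2u - v + 3w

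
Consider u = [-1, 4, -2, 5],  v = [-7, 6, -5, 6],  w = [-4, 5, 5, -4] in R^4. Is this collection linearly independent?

Place the vectors as rows of a 3×4 matrix and reduce to echelon form.
The reduction yields 3 nonzero rows, so the rank is 3.
Since rank = 3 (the number of vectors), the set is linearly independent.

linearly independent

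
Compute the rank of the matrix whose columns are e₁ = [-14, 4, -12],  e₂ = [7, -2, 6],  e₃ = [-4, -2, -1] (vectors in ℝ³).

2

Apply Gaussian elimination to the matrix whose rows are e₁, e₂, e₃.
Exactly 2 pivots survive; hence the rank is 2.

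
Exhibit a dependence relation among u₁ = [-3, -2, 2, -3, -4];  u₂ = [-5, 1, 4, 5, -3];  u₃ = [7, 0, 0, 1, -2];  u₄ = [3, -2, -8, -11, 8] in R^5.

Set up α₁u₁ + … + α₄u₄ = 0 and solve the homogeneous system.
One solution (up to scaling) is (0, 2, 1, 1).

2u₂ + u₃ + u₄ = 0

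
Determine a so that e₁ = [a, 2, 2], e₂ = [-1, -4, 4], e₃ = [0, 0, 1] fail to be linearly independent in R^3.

Place the vectors as rows of a 3×3 matrix; dependence ⇔ determinant zero.
The determinant works out to 2 - 4*a.
Setting this to zero gives a = 1/2.

a = 1/2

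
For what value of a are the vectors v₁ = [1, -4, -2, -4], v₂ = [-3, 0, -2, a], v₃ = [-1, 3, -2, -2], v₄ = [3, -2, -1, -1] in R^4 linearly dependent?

a = -4

The set is linearly dependent precisely when det[v₁; v₂; v₃; v₄] = 0.
Expanding, det = 35*a + 140.
Solving 35*a + 140 = 0 yields a = -4.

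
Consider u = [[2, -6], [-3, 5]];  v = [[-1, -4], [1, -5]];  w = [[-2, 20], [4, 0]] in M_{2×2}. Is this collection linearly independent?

linearly dependent

Take coordinates with respect to the standard basis {E₁₁, E₁₂, E₂₁, E₂₂}.
Row-reduce the matrix whose columns are u, v, w.
The reduction yields 2 nonzero rows, so the rank is 2.
Since rank 2 < 3, the set is linearly dependent.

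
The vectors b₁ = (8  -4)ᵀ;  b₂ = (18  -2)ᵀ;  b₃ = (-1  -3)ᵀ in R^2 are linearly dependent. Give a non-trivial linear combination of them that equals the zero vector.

Set up α₁b₁ + … + α₃b₃ = 0 and solve the homogeneous system.
One solution (up to scaling) is (2, -1, -2).

2b₁ - b₂ - 2b₃ = 0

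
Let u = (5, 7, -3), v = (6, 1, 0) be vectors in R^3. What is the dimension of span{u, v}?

Form the matrix with u, v as columns and reduce.
Reduction leaves 2 leading entries, giving rank 2.

2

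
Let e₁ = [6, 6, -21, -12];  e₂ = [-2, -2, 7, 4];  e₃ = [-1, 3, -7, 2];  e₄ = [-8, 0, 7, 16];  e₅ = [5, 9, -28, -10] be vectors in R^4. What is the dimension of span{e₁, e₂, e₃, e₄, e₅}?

Row-reduce the 5×4 matrix with these as rows.
Reduction leaves 2 leading entries, giving rank 2.
(With 5 elements in a 4-dimensional space the rank is at most 4.)

2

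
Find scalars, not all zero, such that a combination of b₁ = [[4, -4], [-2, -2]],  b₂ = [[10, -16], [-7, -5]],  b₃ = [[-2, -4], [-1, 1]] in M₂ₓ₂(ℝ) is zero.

Pass to coordinate vectors relative to the basis {E₁₁, E₁₂, E₂₁, E₂₂}.
Set up α₁b₁ + … + α₃b₃ = 0 and solve the homogeneous system.
One solution (up to scaling) is (3, -1, 1).

3b₁ - b₂ + b₃ = 0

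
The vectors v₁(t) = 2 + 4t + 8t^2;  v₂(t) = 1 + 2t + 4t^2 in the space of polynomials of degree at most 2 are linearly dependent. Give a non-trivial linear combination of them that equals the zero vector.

v₁ - 2v₂ = 0

Take coordinates with respect to {1, t, t^2}.
Write the vectors as columns of a matrix and find a nonzero vector in its null space.
One solution (up to scaling) is (1, -2).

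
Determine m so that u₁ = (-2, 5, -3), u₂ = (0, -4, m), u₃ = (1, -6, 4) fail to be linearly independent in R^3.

m = 20/7

The vectors are dependent exactly when the determinant of the matrix with rows u₁, u₂, u₃ vanishes.
Cofactor expansion gives det = 20 - 7*m.
This vanishes exactly when m = 20/7.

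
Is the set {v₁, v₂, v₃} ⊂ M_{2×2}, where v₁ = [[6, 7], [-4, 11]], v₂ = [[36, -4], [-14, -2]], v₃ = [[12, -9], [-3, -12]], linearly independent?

Take coordinates with respect to the standard basis {E₁₁, E₁₂, E₂₁, E₂₂}.
Place the vectors as rows of a 3×4 matrix and reduce to echelon form.
The reduction yields 2 nonzero rows, so the rank is 2.
Since rank 2 < 3, the set is linearly dependent.

linearly dependent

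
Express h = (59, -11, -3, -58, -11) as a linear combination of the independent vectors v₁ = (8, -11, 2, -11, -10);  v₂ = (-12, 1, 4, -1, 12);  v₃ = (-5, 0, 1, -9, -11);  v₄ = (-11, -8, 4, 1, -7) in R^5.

h = 4v₁ + v₂ + v₃ - 4v₄

Write h = a₁v₁ + … + a₄v₄ and equate components.
Back-substitution yields (a₁, …, a₄) = (4, 1, 1, -4).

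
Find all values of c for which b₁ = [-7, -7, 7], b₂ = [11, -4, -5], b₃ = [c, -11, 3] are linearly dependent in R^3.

c = 7/3

The set is linearly dependent precisely when det[b₁; b₂; b₃] = 0.
The determinant works out to 63*c - 147.
Setting this to zero gives c = 7/3.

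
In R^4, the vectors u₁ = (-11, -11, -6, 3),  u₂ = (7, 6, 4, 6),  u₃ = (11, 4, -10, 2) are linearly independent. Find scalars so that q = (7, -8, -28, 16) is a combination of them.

q = 2u₁ + u₂ + 2u₃

Set up the augmented matrix [u₁ | u₂ | u₃ | q] and row-reduce.
Row-reducing the augmented matrix gives the unique coefficients (c₁, c₂, c₃) = (2, 1, 2).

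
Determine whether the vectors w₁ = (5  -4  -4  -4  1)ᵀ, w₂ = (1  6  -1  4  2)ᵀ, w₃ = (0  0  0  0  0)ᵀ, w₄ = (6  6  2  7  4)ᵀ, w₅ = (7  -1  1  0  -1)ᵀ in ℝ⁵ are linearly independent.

linearly dependent

One of the vectors is the zero vector, so the set is linearly dependent.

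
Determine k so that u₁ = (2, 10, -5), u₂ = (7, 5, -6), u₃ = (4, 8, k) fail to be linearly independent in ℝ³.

k = -27/5

The vectors are dependent exactly when the determinant of the matrix with rows u₁, u₂, u₃ vanishes.
The determinant works out to -60*k - 324.
This vanishes exactly when k = -27/5.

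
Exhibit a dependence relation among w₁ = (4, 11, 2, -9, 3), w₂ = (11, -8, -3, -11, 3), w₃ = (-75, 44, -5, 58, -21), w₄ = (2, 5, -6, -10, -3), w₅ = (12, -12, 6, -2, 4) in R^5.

w₁ + 3w₂ + w₃ + w₄ + 3w₅ = 0

Row-reduce the matrix with w₁, w₂, w₃, w₄, w₅ as columns; the null space gives the coefficients.
The free variable yields coefficients (1, 3, 1, 1, 3) (any nonzero multiple also works).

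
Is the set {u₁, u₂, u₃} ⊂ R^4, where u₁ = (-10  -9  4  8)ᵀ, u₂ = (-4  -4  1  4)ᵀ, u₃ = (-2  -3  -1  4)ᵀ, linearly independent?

Row-reduce the matrix whose columns are u₁, u₂, u₃.
The reduction yields 2 nonzero rows, so the rank is 2.
Since rank 2 < 3, the set is linearly dependent.

linearly dependent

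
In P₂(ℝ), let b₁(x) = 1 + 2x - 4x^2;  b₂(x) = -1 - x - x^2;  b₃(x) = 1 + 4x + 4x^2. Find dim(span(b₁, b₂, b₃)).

3

Pass to coordinate vectors with respect to the basis {1, x, x^2}.
Row-reduce the 3×3 matrix with these as rows.
Reduction leaves 3 leading entries, giving rank 3.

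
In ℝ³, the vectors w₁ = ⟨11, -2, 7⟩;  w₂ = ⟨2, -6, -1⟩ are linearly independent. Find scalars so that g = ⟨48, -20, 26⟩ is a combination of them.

g = 4w₁ + 2w₂

Write g = α₁w₁ + α₂w₂ and equate components.
Back-substitution yields (α₁, α₂) = (4, 2).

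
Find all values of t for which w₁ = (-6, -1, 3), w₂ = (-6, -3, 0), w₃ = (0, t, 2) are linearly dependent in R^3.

t = 4/3

Place the vectors as rows of a 3×3 matrix; dependence ⇔ determinant zero.
Cofactor expansion gives det = 24 - 18*t.
Solving 24 - 18*t = 0 yields t = 4/3.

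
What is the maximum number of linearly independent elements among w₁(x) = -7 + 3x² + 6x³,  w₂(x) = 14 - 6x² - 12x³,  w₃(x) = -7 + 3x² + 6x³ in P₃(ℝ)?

1

Represent each element by its coordinate vector in ℝ⁴.
Apply Gaussian elimination to the matrix whose rows are w₁, w₂, w₃.
Reduction leaves 1 leading entry, giving rank 1.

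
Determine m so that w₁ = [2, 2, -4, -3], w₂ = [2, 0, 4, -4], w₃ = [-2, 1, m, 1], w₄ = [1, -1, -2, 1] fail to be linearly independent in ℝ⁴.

m = 0

Dependence holds iff the 4×4 matrix [w₁ w₂ w₃ w₄] is singular.
Cofactor expansion gives det = -14*m.
This vanishes exactly when m = 0.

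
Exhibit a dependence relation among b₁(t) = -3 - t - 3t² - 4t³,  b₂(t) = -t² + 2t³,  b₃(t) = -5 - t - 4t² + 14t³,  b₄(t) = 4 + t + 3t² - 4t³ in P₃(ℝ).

b₁ - b₂ + b₃ + 2b₄ = 0

Take coordinates with respect to {1, t, …, t³}.
Write the vectors as columns of a matrix and find a nonzero vector in its null space.
A generator of the null space is (1, -1, 1, 2).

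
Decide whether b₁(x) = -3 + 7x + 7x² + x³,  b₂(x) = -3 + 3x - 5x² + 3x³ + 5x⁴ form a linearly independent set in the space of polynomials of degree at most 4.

linearly independent

Write each element as a coordinate vector in ℝ⁵ using {1, x, …, x⁴}.
Place the vectors as rows of a 2×5 matrix and reduce to echelon form.
The reduction yields 2 nonzero rows, so the rank is 2.
Since rank = 2 (the number of vectors), the set is linearly independent.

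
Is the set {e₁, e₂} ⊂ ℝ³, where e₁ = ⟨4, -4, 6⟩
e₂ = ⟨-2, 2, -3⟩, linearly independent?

Place the vectors as rows of a 2×3 matrix and reduce to echelon form.
The reduction yields 1 nonzero row, so the rank is 1.
Since rank 1 < 2, the set is linearly dependent.
Indeed e₁ + 2e₂ = 0.

linearly dependent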